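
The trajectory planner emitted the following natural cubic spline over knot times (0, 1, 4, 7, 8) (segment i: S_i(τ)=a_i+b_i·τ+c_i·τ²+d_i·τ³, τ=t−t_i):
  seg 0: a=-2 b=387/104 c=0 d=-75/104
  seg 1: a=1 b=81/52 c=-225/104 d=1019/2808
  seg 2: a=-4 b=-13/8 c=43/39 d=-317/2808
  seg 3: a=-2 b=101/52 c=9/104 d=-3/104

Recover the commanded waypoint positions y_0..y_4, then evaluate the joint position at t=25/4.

y_0=-2 y_1=1 y_2=-4 y_3=-2 y_4=0
S(25/4) = -22367/6656

y_0 = S_0(0) = a_0 = -2
y_1 = S_1(0) = a_1 = 1
y_2 = S_2(0) = a_2 = -4
y_3 = S_3(0) = a_3 = -2
y_4 = S_3(1) = 0
t_q=25/4 is in segment 2 (τ=9/4); S_2(τ)=-22367/6656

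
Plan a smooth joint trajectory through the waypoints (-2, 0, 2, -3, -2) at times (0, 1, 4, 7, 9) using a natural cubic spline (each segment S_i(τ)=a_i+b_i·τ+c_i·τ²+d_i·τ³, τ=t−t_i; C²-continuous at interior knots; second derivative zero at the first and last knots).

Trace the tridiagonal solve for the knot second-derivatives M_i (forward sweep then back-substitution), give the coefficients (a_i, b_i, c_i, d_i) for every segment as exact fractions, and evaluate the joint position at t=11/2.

Δ: Δ0=2, Δ1=2/3, Δ2=-5/3, Δ3=1/2
row 1: diag=8, rhs=-8; c'=3/8, d'=-1
row 2: denom=12−3·3/8=87/8; d'=(-14−3·-1)/(87/8)=-88/87
row 3: denom=10−3·8/29=266/29; d'=(13−3·-88/87)/(266/29)=465/266
back: M3=465/266
back: M2=-88/87−8/29·465/266=-596/399
back: M1=-1−3/8·-596/399=-117/266
M: M0=0, M1=-117/266, M2=-596/399, M3=465/266, M4=0
seg 0: a=-2, c=M0/2=0, d=(M1−M0)/(6·1)=-39/532, b=Δ0−h0·(2M0+M1)/6=1103/532
seg 1: a=0, c=M1/2=-117/532, d=(M2−M1)/(6·3)=-841/14364, b=Δ1−h1·(2M1+M2)/6=493/266
seg 2: a=2, c=M2/2=-298/399, d=(M3−M2)/(6·3)=2587/14364, b=Δ2−h2·(2M2+M3)/6=-557/532
seg 3: a=-3, c=M3/2=465/532, d=(M4−M3)/(6·2)=-155/1064, b=Δ3−h3·(2M3+M4)/6=-177/266
t_q=11/2 → seg 2, τ=3/2; S=2+-557/532·τ+-298/399·τ²+2587/14364·τ³=-391/608

  seg 0: a=-2 b=1103/532 c=0 d=-39/532
  seg 1: a=0 b=493/266 c=-117/532 d=-841/14364
  seg 2: a=2 b=-557/532 c=-298/399 d=2587/14364
  seg 3: a=-3 b=-177/266 c=465/532 d=-155/1064
S(11/2) = -391/608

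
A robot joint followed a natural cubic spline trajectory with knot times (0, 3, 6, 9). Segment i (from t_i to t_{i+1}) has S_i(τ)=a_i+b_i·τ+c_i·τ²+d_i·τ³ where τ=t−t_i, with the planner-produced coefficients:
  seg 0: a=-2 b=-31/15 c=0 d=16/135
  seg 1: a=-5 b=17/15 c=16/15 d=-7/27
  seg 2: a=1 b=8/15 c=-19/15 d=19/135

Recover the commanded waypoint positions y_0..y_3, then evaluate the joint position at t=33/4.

y_0 = S_0(0) = a_0 = -2
y_1 = S_1(0) = a_1 = -5
y_2 = S_2(0) = a_2 = 1
y_3 = S_2(3) = -5
t_q=33/4 is in segment 2 (τ=9/4); S_2(τ)=-167/64

y_0=-2 y_1=-5 y_2=1 y_3=-5
S(33/4) = -167/64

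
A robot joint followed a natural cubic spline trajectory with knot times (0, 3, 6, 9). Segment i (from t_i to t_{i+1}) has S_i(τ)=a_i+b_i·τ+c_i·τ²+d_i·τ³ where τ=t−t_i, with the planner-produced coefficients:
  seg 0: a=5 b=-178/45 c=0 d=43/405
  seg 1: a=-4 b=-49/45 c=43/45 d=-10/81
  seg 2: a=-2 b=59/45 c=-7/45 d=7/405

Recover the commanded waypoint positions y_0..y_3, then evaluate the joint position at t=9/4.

y_0=5 y_1=-4 y_2=-2 y_3=1
S(9/4) = -861/320

y_0 = S_0(0) = a_0 = 5
y_1 = S_1(0) = a_1 = -4
y_2 = S_2(0) = a_2 = -2
y_3 = S_2(3) = 1
t_q=9/4 is in segment 0 (τ=9/4); S_0(τ)=-861/320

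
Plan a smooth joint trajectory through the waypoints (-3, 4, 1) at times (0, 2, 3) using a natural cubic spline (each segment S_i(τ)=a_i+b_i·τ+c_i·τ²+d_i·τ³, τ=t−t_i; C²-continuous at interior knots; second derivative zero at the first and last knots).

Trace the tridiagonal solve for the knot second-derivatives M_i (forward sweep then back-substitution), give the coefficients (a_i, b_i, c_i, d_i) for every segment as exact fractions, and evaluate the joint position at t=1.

  seg 0: a=-3 b=17/3 c=0 d=-13/24
  seg 1: a=4 b=-5/6 c=-13/4 d=13/12
S(1) = 17/8

Δ: Δ0=7/2, Δ1=-3
row 1: diag=6, rhs=-39; c'=1/6, d'=-13/2
back: M1=-13/2
M: M0=0, M1=-13/2, M2=0
seg 0: a=-3, c=M0/2=0, d=(M1−M0)/(6·2)=-13/24, b=Δ0−h0·(2M0+M1)/6=17/3
seg 1: a=4, c=M1/2=-13/4, d=(M2−M1)/(6·1)=13/12, b=Δ1−h1·(2M1+M2)/6=-5/6
t_q=1 → seg 0, τ=1; S=-3+17/3·τ+0·τ²+-13/24·τ³=17/8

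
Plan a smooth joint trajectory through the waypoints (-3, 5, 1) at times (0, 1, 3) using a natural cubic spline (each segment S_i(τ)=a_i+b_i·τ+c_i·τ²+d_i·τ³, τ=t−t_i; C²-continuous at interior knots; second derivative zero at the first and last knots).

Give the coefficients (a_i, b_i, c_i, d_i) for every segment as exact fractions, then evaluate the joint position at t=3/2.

  seg 0: a=-3 b=29/3 c=0 d=-5/3
  seg 1: a=5 b=14/3 c=-5 d=5/6
S(3/2) = 99/16

Δ: Δ0=8, Δ1=-2
row 1: diag=6, rhs=-60; c'=1/3, d'=-10
back: M1=-10
M: M0=0, M1=-10, M2=0
seg 0: a=-3, c=M0/2=0, d=(M1−M0)/(6·1)=-5/3, b=Δ0−h0·(2M0+M1)/6=29/3
seg 1: a=5, c=M1/2=-5, d=(M2−M1)/(6·2)=5/6, b=Δ1−h1·(2M1+M2)/6=14/3
t_q=3/2 → seg 1, τ=1/2; S=5+14/3·τ+-5·τ²+5/6·τ³=99/16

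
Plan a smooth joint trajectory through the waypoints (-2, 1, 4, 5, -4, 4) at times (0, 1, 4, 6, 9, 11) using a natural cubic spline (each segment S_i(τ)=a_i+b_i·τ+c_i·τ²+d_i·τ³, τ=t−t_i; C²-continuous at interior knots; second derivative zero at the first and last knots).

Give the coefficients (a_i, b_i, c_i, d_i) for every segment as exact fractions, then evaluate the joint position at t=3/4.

Δ: Δ0=3, Δ1=1, Δ2=1/2, Δ3=-3, Δ4=4
row 1: diag=8, rhs=-12; c'=3/8, d'=-3/2
row 2: denom=10−3·3/8=71/8; d'=(-3−3·-3/2)/(71/8)=12/71
row 3: denom=10−2·16/71=678/71; d'=(-21−2·12/71)/(678/71)=-505/226
row 4: denom=10−3·71/226=2047/226; d'=(42−3·-505/226)/(2047/226)=11007/2047
back: M4=11007/2047
back: M3=-505/226−71/226·11007/2047=-8032/2047
back: M2=12/71−16/71·-8032/2047=2156/2047
back: M1=-3/2−3/8·2156/2047=-3879/2047
M: M0=0, M1=-3879/2047, M2=2156/2047, M3=-8032/2047, M4=11007/2047, M5=0
seg 0: a=-2, c=M0/2=0, d=(M1−M0)/(6·1)=-1293/4094, b=Δ0−h0·(2M0+M1)/6=13575/4094
seg 1: a=1, c=M1/2=-3879/4094, d=(M2−M1)/(6·3)=6035/36846, b=Δ1−h1·(2M1+M2)/6=4848/2047
seg 2: a=4, c=M2/2=1078/2047, d=(M3−M2)/(6·2)=-849/2047, b=Δ2−h2·(2M2+M3)/6=4527/4094
seg 3: a=5, c=M3/2=-4016/2047, d=(M4−M3)/(6·3)=19039/36846, b=Δ3−h3·(2M3+M4)/6=-7225/4094
seg 4: a=-4, c=M4/2=11007/4094, d=(M5−M4)/(6·2)=-3669/8188, b=Δ4−h4·(2M4+M5)/6=850/2047
t_q=3/4 → seg 0, τ=3/4; S=-2+13575/4094·τ+0·τ²+-1293/4094·τ³=92657/262016

  seg 0: a=-2 b=13575/4094 c=0 d=-1293/4094
  seg 1: a=1 b=4848/2047 c=-3879/4094 d=6035/36846
  seg 2: a=4 b=4527/4094 c=1078/2047 d=-849/2047
  seg 3: a=5 b=-7225/4094 c=-4016/2047 d=19039/36846
  seg 4: a=-4 b=850/2047 c=11007/4094 d=-3669/8188
S(3/4) = 92657/262016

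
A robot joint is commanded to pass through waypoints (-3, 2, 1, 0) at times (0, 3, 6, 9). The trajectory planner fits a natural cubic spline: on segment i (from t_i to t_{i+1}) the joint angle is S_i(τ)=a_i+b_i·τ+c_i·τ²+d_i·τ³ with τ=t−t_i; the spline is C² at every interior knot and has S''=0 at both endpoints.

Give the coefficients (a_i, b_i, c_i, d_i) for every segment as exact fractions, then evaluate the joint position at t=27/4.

  seg 0: a=-3 b=11/5 c=0 d=-8/135
  seg 1: a=2 b=3/5 c=-8/15 d=2/27
  seg 2: a=1 b=-3/5 c=2/15 d=-2/135
S(27/4) = 99/160

Δ: Δ0=5/3, Δ1=-1/3, Δ2=-1/3
row 1: diag=12, rhs=-12; c'=1/4, d'=-1
row 2: denom=12−3·1/4=45/4; d'=(0−3·-1)/(45/4)=4/15
back: M2=4/15
back: M1=-1−1/4·4/15=-16/15
M: M0=0, M1=-16/15, M2=4/15, M3=0
seg 0: a=-3, c=M0/2=0, d=(M1−M0)/(6·3)=-8/135, b=Δ0−h0·(2M0+M1)/6=11/5
seg 1: a=2, c=M1/2=-8/15, d=(M2−M1)/(6·3)=2/27, b=Δ1−h1·(2M1+M2)/6=3/5
seg 2: a=1, c=M2/2=2/15, d=(M3−M2)/(6·3)=-2/135, b=Δ2−h2·(2M2+M3)/6=-3/5
t_q=27/4 → seg 2, τ=3/4; S=1+-3/5·τ+2/15·τ²+-2/135·τ³=99/160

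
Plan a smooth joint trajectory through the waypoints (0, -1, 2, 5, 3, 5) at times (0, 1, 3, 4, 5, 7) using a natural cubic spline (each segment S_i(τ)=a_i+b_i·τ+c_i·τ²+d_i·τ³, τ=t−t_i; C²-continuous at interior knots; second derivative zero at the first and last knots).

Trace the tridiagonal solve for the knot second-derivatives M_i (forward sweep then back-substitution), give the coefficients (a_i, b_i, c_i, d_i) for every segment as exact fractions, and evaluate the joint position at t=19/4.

  seg 0: a=0 b=-179/140 c=0 d=39/140
  seg 1: a=-1 b=-31/70 c=117/140 d=19/280
  seg 2: a=2 b=26/7 c=87/70 d=-137/70
  seg 3: a=5 b=23/70 c=-162/35 d=23/10
  seg 4: a=3 b=-71/35 c=159/70 d=-53/140
S(19/4) = 16187/4480

Δ: Δ0=-1, Δ1=3/2, Δ2=3, Δ3=-2, Δ4=1
row 1: diag=6, rhs=15; c'=1/3, d'=5/2
row 2: denom=6−2·1/3=16/3; d'=(9−2·5/2)/(16/3)=3/4
row 3: denom=4−1·3/16=61/16; d'=(-30−1·3/4)/(61/16)=-492/61
row 4: denom=6−1·16/61=350/61; d'=(18−1·-492/61)/(350/61)=159/35
back: M4=159/35
back: M3=-492/61−16/61·159/35=-324/35
back: M2=3/4−3/16·-324/35=87/35
back: M1=5/2−1/3·87/35=117/70
M: M0=0, M1=117/70, M2=87/35, M3=-324/35, M4=159/35, M5=0
seg 0: a=0, c=M0/2=0, d=(M1−M0)/(6·1)=39/140, b=Δ0−h0·(2M0+M1)/6=-179/140
seg 1: a=-1, c=M1/2=117/140, d=(M2−M1)/(6·2)=19/280, b=Δ1−h1·(2M1+M2)/6=-31/70
seg 2: a=2, c=M2/2=87/70, d=(M3−M2)/(6·1)=-137/70, b=Δ2−h2·(2M2+M3)/6=26/7
seg 3: a=5, c=M3/2=-162/35, d=(M4−M3)/(6·1)=23/10, b=Δ3−h3·(2M3+M4)/6=23/70
seg 4: a=3, c=M4/2=159/70, d=(M5−M4)/(6·2)=-53/140, b=Δ4−h4·(2M4+M5)/6=-71/35
t_q=19/4 → seg 3, τ=3/4; S=5+23/70·τ+-162/35·τ²+23/10·τ³=16187/4480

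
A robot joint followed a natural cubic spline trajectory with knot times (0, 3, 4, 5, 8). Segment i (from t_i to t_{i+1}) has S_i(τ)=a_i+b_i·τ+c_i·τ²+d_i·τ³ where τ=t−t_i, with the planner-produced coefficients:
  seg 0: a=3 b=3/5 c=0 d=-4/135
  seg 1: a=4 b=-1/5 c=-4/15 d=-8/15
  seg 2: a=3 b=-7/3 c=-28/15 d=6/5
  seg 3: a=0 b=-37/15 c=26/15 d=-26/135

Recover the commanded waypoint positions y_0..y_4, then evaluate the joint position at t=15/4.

y_0 = S_0(0) = a_0 = 3
y_1 = S_1(0) = a_1 = 4
y_2 = S_2(0) = a_2 = 3
y_3 = S_3(0) = a_3 = 0
y_4 = S_3(3) = 3
t_q=15/4 is in segment 1 (τ=3/4); S_1(τ)=139/40

y_0=3 y_1=4 y_2=3 y_3=0 y_4=3
S(15/4) = 139/40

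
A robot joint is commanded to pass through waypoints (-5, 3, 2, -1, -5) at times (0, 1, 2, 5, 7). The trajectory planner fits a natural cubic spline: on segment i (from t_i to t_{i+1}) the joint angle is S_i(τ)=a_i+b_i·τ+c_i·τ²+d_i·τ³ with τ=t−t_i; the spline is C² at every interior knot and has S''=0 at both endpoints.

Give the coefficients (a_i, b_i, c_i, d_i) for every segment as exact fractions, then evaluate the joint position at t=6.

Δ: Δ0=8, Δ1=-1, Δ2=-1, Δ3=-2
row 1: diag=4, rhs=-54; c'=1/4, d'=-27/2
row 2: denom=8−1·1/4=31/4; d'=(0−1·-27/2)/(31/4)=54/31
row 3: denom=10−3·12/31=274/31; d'=(-6−3·54/31)/(274/31)=-174/137
back: M3=-174/137
back: M2=54/31−12/31·-174/137=306/137
back: M1=-27/2−1/4·306/137=-1926/137
M: M0=0, M1=-1926/137, M2=306/137, M3=-174/137, M4=0
seg 0: a=-5, c=M0/2=0, d=(M1−M0)/(6·1)=-321/137, b=Δ0−h0·(2M0+M1)/6=1417/137
seg 1: a=3, c=M1/2=-963/137, d=(M2−M1)/(6·1)=372/137, b=Δ1−h1·(2M1+M2)/6=454/137
seg 2: a=2, c=M2/2=153/137, d=(M3−M2)/(6·3)=-80/411, b=Δ2−h2·(2M2+M3)/6=-356/137
seg 3: a=-1, c=M3/2=-87/137, d=(M4−M3)/(6·2)=29/274, b=Δ3−h3·(2M3+M4)/6=-158/137
t_q=6 → seg 3, τ=1; S=-1+-158/137·τ+-87/137·τ²+29/274·τ³=-735/274

  seg 0: a=-5 b=1417/137 c=0 d=-321/137
  seg 1: a=3 b=454/137 c=-963/137 d=372/137
  seg 2: a=2 b=-356/137 c=153/137 d=-80/411
  seg 3: a=-1 b=-158/137 c=-87/137 d=29/274
S(6) = -735/274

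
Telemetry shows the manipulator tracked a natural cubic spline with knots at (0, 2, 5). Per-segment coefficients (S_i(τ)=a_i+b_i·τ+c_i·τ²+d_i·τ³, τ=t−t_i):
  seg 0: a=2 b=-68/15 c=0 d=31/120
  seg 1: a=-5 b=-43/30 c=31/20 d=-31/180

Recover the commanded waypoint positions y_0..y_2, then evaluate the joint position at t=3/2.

y_0 = S_0(0) = a_0 = 2
y_1 = S_1(0) = a_1 = -5
y_2 = S_1(3) = 0
t_q=3/2 is in segment 0 (τ=3/2); S_0(τ)=-1257/320

y_0=2 y_1=-5 y_2=0
S(3/2) = -1257/320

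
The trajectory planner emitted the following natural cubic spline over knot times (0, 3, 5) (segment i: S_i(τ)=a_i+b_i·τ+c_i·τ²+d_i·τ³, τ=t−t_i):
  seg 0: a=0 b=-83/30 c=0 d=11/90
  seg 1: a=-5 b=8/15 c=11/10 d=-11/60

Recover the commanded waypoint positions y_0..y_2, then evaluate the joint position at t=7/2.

y_0=0 y_1=-5 y_2=-1
S(7/2) = -717/160

y_0 = S_0(0) = a_0 = 0
y_1 = S_1(0) = a_1 = -5
y_2 = S_1(2) = -1
t_q=7/2 is in segment 1 (τ=1/2); S_1(τ)=-717/160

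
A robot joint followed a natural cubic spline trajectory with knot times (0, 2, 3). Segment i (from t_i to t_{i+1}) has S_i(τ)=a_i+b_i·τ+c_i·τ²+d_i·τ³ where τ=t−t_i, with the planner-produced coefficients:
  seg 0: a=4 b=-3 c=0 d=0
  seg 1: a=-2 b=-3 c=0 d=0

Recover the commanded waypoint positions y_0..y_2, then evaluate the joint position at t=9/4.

y_0=4 y_1=-2 y_2=-5
S(9/4) = -11/4

y_0 = S_0(0) = a_0 = 4
y_1 = S_1(0) = a_1 = -2
y_2 = S_1(1) = -5
t_q=9/4 is in segment 1 (τ=1/4); S_1(τ)=-11/4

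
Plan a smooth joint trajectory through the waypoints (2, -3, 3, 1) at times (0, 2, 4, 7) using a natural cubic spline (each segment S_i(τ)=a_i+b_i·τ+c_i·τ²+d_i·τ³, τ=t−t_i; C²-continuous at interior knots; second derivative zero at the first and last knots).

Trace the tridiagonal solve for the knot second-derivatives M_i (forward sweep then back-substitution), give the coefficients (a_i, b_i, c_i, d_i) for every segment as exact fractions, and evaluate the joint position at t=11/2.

Δ: Δ0=-5/2, Δ1=3, Δ2=-2/3
row 1: diag=8, rhs=33; c'=1/4, d'=33/8
row 2: denom=10−2·1/4=19/2; d'=(-22−2·33/8)/(19/2)=-121/38
back: M2=-121/38
back: M1=33/8−1/4·-121/38=187/38
M: M0=0, M1=187/38, M2=-121/38, M3=0
seg 0: a=2, c=M0/2=0, d=(M1−M0)/(6·2)=187/456, b=Δ0−h0·(2M0+M1)/6=-236/57
seg 1: a=-3, c=M1/2=187/76, d=(M2−M1)/(6·2)=-77/114, b=Δ1−h1·(2M1+M2)/6=89/114
seg 2: a=3, c=M2/2=-121/76, d=(M3−M2)/(6·3)=121/684, b=Δ2−h2·(2M2+M3)/6=287/114
t_q=11/2 → seg 2, τ=3/2; S=3+287/114·τ+-121/76·τ²+121/684·τ³=2305/608

  seg 0: a=2 b=-236/57 c=0 d=187/456
  seg 1: a=-3 b=89/114 c=187/76 d=-77/114
  seg 2: a=3 b=287/114 c=-121/76 d=121/684
S(11/2) = 2305/608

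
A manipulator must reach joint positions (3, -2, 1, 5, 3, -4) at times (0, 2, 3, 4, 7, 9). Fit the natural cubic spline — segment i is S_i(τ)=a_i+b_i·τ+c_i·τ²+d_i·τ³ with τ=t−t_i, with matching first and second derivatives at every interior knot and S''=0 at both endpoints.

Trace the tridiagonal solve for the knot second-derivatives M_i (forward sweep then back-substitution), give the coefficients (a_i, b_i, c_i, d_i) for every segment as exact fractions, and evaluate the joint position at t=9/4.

  seg 0: a=3 b=-40369/9438 c=0 d=8387/18876
  seg 1: a=-2 b=9953/9438 c=8387/3146 d=-3400/4719
  seg 2: a=1 b=3625/858 c=1587/3146 d=-3442/4719
  seg 3: a=5 b=28745/9438 c=-5297/3146 d=18/121
  seg 4: a=3 b=-28693/9438 c=-1085/3146 d=1085/18876
S(9/4) = -79581/50336

Δ: Δ0=-5/2, Δ1=3, Δ2=4, Δ3=-2/3, Δ4=-7/2
row 1: diag=6, rhs=33; c'=1/6, d'=11/2
row 2: denom=4−1·1/6=23/6; d'=(6−1·11/2)/(23/6)=3/23
row 3: denom=8−1·6/23=178/23; d'=(-28−1·3/23)/(178/23)=-647/178
row 4: denom=10−3·69/178=1573/178; d'=(-17−3·-647/178)/(1573/178)=-1085/1573
back: M4=-1085/1573
back: M3=-647/178−69/178·-1085/1573=-5297/1573
back: M2=3/23−6/23·-5297/1573=1587/1573
back: M1=11/2−1/6·1587/1573=8387/1573
M: M0=0, M1=8387/1573, M2=1587/1573, M3=-5297/1573, M4=-1085/1573, M5=0
seg 0: a=3, c=M0/2=0, d=(M1−M0)/(6·2)=8387/18876, b=Δ0−h0·(2M0+M1)/6=-40369/9438
seg 1: a=-2, c=M1/2=8387/3146, d=(M2−M1)/(6·1)=-3400/4719, b=Δ1−h1·(2M1+M2)/6=9953/9438
seg 2: a=1, c=M2/2=1587/3146, d=(M3−M2)/(6·1)=-3442/4719, b=Δ2−h2·(2M2+M3)/6=3625/858
seg 3: a=5, c=M3/2=-5297/3146, d=(M4−M3)/(6·3)=18/121, b=Δ3−h3·(2M3+M4)/6=28745/9438
seg 4: a=3, c=M4/2=-1085/3146, d=(M5−M4)/(6·2)=1085/18876, b=Δ4−h4·(2M4+M5)/6=-28693/9438
t_q=9/4 → seg 1, τ=1/4; S=-2+9953/9438·τ+8387/3146·τ²+-3400/4719·τ³=-79581/50336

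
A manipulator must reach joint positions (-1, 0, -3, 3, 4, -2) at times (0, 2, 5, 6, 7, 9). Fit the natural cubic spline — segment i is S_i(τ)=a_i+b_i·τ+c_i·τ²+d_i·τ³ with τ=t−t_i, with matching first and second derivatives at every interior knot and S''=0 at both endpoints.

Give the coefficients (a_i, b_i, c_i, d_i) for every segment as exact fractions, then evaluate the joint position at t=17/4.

Δ: Δ0=1/2, Δ1=-1, Δ2=6, Δ3=1, Δ4=-3
row 1: diag=10, rhs=-9; c'=3/10, d'=-9/10
row 2: denom=8−3·3/10=71/10; d'=(42−3·-9/10)/(71/10)=447/71
row 3: denom=4−1·10/71=274/71; d'=(-30−1·447/71)/(274/71)=-2577/274
row 4: denom=6−1·71/274=1573/274; d'=(-24−1·-2577/274)/(1573/274)=-3999/1573
back: M4=-3999/1573
back: M3=-2577/274−71/274·-3999/1573=-13758/1573
back: M2=447/71−10/71·-13758/1573=11841/1573
back: M1=-9/10−3/10·11841/1573=-4968/1573
M: M0=0, M1=-4968/1573, M2=11841/1573, M3=-13758/1573, M4=-3999/1573, M5=0
seg 0: a=-1, c=M0/2=0, d=(M1−M0)/(6·2)=-414/1573, b=Δ0−h0·(2M0+M1)/6=4885/3146
seg 1: a=0, c=M1/2=-2484/1573, d=(M2−M1)/(6·3)=431/726, b=Δ1−h1·(2M1+M2)/6=-5051/3146
seg 2: a=-3, c=M2/2=11841/3146, d=(M3−M2)/(6·1)=-8533/3146, b=Δ2−h2·(2M2+M3)/6=7784/1573
seg 3: a=3, c=M3/2=-6879/1573, d=(M4−M3)/(6·1)=3253/3146, b=Δ3−h3·(2M3+M4)/6=1241/286
seg 4: a=4, c=M4/2=-3999/3146, d=(M5−M4)/(6·2)=1333/6292, b=Δ4−h4·(2M4+M5)/6=-2053/1573
t_q=17/4 → seg 1, τ=9/4; S=0+-5051/3146·τ+-2484/1573·τ²+431/726·τ³=-88677/18304

  seg 0: a=-1 b=4885/3146 c=0 d=-414/1573
  seg 1: a=0 b=-5051/3146 c=-2484/1573 d=431/726
  seg 2: a=-3 b=7784/1573 c=11841/3146 d=-8533/3146
  seg 3: a=3 b=1241/286 c=-6879/1573 d=3253/3146
  seg 4: a=4 b=-2053/1573 c=-3999/3146 d=1333/6292
S(17/4) = -88677/18304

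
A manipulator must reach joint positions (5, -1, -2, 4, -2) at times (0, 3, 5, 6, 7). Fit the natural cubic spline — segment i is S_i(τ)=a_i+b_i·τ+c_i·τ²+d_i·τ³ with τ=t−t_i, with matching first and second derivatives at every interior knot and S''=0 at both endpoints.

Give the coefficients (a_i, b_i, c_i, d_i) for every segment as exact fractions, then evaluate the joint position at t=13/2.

Δ: Δ0=-2, Δ1=-1/2, Δ2=6, Δ3=-6
row 1: diag=10, rhs=9; c'=1/5, d'=9/10
row 2: denom=6−2·1/5=28/5; d'=(39−2·9/10)/(28/5)=93/14
row 3: denom=4−1·5/28=107/28; d'=(-72−1·93/14)/(107/28)=-2202/107
back: M3=-2202/107
back: M2=93/14−5/28·-2202/107=1104/107
back: M1=9/10−1/5·1104/107=-249/214
M: M0=0, M1=-249/214, M2=1104/107, M3=-2202/107, M4=0
seg 0: a=5, c=M0/2=0, d=(M1−M0)/(6·3)=-83/1284, b=Δ0−h0·(2M0+M1)/6=-607/428
seg 1: a=-1, c=M1/2=-249/428, d=(M2−M1)/(6·2)=819/856, b=Δ1−h1·(2M1+M2)/6=-677/214
seg 2: a=-2, c=M2/2=552/107, d=(M3−M2)/(6·1)=-551/107, b=Δ2−h2·(2M2+M3)/6=641/107
seg 3: a=4, c=M3/2=-1101/107, d=(M4−M3)/(6·1)=367/107, b=Δ3−h3·(2M3+M4)/6=92/107
t_q=13/2 → seg 3, τ=1/2; S=4+92/107·τ+-1101/107·τ²+367/107·τ³=1957/856

  seg 0: a=5 b=-607/428 c=0 d=-83/1284
  seg 1: a=-1 b=-677/214 c=-249/428 d=819/856
  seg 2: a=-2 b=641/107 c=552/107 d=-551/107
  seg 3: a=4 b=92/107 c=-1101/107 d=367/107
S(13/2) = 1957/856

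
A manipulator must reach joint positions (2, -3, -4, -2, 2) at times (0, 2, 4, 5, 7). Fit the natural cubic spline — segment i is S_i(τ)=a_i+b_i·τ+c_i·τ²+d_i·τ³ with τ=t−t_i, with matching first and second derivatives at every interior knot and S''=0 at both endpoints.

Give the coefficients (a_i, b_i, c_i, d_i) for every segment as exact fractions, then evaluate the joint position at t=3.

  seg 0: a=2 b=-45/16 c=0 d=5/64
  seg 1: a=-3 b=-15/8 c=15/32 d=7/64
  seg 2: a=-4 b=21/16 c=9/8 d=-7/16
  seg 3: a=-2 b=9/4 c=-3/16 d=1/32
S(3) = -275/64

Δ: Δ0=-5/2, Δ1=-1/2, Δ2=2, Δ3=2
row 1: diag=8, rhs=12; c'=1/4, d'=3/2
row 2: denom=6−2·1/4=11/2; d'=(15−2·3/2)/(11/2)=24/11
row 3: denom=6−1·2/11=64/11; d'=(0−1·24/11)/(64/11)=-3/8
back: M3=-3/8
back: M2=24/11−2/11·-3/8=9/4
back: M1=3/2−1/4·9/4=15/16
M: M0=0, M1=15/16, M2=9/4, M3=-3/8, M4=0
seg 0: a=2, c=M0/2=0, d=(M1−M0)/(6·2)=5/64, b=Δ0−h0·(2M0+M1)/6=-45/16
seg 1: a=-3, c=M1/2=15/32, d=(M2−M1)/(6·2)=7/64, b=Δ1−h1·(2M1+M2)/6=-15/8
seg 2: a=-4, c=M2/2=9/8, d=(M3−M2)/(6·1)=-7/16, b=Δ2−h2·(2M2+M3)/6=21/16
seg 3: a=-2, c=M3/2=-3/16, d=(M4−M3)/(6·2)=1/32, b=Δ3−h3·(2M3+M4)/6=9/4
t_q=3 → seg 1, τ=1; S=-3+-15/8·τ+15/32·τ²+7/64·τ³=-275/64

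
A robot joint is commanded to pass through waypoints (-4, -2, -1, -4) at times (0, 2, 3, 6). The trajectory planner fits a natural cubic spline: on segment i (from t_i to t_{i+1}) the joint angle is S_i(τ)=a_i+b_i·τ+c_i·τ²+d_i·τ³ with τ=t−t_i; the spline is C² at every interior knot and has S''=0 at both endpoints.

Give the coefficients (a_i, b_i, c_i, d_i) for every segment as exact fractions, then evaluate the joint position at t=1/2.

  seg 0: a=-4 b=43/47 c=0 d=1/47
  seg 1: a=-2 b=55/47 c=6/47 d=-14/47
  seg 2: a=-1 b=25/47 c=-36/47 d=4/47
S(1/2) = -1331/376

Δ: Δ0=1, Δ1=1, Δ2=-1
row 1: diag=6, rhs=0; c'=1/6, d'=0
row 2: denom=8−1·1/6=47/6; d'=(-12−1·0)/(47/6)=-72/47
back: M2=-72/47
back: M1=0−1/6·-72/47=12/47
M: M0=0, M1=12/47, M2=-72/47, M3=0
seg 0: a=-4, c=M0/2=0, d=(M1−M0)/(6·2)=1/47, b=Δ0−h0·(2M0+M1)/6=43/47
seg 1: a=-2, c=M1/2=6/47, d=(M2−M1)/(6·1)=-14/47, b=Δ1−h1·(2M1+M2)/6=55/47
seg 2: a=-1, c=M2/2=-36/47, d=(M3−M2)/(6·3)=4/47, b=Δ2−h2·(2M2+M3)/6=25/47
t_q=1/2 → seg 0, τ=1/2; S=-4+43/47·τ+0·τ²+1/47·τ³=-1331/376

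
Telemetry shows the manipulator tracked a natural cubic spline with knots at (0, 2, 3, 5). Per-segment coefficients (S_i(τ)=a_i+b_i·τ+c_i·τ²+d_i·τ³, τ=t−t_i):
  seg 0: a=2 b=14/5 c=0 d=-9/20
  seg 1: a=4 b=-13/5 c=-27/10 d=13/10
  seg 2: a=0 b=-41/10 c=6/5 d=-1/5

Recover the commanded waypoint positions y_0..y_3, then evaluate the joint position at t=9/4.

y_0 = S_0(0) = a_0 = 2
y_1 = S_1(0) = a_1 = 4
y_2 = S_2(0) = a_2 = 0
y_3 = S_2(2) = -5
t_q=9/4 is in segment 1 (τ=1/4); S_1(τ)=2049/640

y_0=2 y_1=4 y_2=0 y_3=-5
S(9/4) = 2049/640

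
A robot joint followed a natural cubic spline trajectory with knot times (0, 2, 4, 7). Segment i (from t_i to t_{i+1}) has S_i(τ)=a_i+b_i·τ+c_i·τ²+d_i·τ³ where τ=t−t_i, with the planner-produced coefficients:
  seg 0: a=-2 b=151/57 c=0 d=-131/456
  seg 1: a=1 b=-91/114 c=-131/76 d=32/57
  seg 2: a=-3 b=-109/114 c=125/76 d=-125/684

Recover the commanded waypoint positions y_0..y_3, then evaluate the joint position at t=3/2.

y_0 = S_0(0) = a_0 = -2
y_1 = S_1(0) = a_1 = 1
y_2 = S_2(0) = a_2 = -3
y_3 = S_2(3) = 4
t_q=3/2 is in segment 0 (τ=3/2); S_0(τ)=1221/1216

y_0=-2 y_1=1 y_2=-3 y_3=4
S(3/2) = 1221/1216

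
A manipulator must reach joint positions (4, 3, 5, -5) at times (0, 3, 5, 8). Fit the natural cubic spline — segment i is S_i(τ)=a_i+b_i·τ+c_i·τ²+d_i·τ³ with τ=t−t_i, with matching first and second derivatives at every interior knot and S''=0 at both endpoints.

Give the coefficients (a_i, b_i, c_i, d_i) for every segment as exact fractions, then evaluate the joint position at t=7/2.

Δ: Δ0=-1/3, Δ1=1, Δ2=-10/3
row 1: diag=10, rhs=8; c'=1/5, d'=4/5
row 2: denom=10−2·1/5=48/5; d'=(-26−2·4/5)/(48/5)=-23/8
back: M2=-23/8
back: M1=4/5−1/5·-23/8=11/8
M: M0=0, M1=11/8, M2=-23/8, M3=0
seg 0: a=4, c=M0/2=0, d=(M1−M0)/(6·3)=11/144, b=Δ0−h0·(2M0+M1)/6=-49/48
seg 1: a=3, c=M1/2=11/16, d=(M2−M1)/(6·2)=-17/48, b=Δ1−h1·(2M1+M2)/6=25/24
seg 2: a=5, c=M2/2=-23/16, d=(M3−M2)/(6·3)=23/144, b=Δ2−h2·(2M2+M3)/6=-11/24
t_q=7/2 → seg 1, τ=1/2; S=3+25/24·τ+11/16·τ²+-17/48·τ³=467/128

  seg 0: a=4 b=-49/48 c=0 d=11/144
  seg 1: a=3 b=25/24 c=11/16 d=-17/48
  seg 2: a=5 b=-11/24 c=-23/16 d=23/144
S(7/2) = 467/128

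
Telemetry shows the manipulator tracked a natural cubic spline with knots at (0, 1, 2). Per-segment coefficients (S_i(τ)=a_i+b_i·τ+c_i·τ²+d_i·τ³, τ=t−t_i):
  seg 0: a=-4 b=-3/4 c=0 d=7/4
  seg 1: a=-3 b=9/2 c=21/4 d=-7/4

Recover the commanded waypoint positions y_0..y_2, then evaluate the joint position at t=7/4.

y_0=-4 y_1=-3 y_2=5
S(7/4) = 663/256

y_0 = S_0(0) = a_0 = -4
y_1 = S_1(0) = a_1 = -3
y_2 = S_1(1) = 5
t_q=7/4 is in segment 1 (τ=3/4); S_1(τ)=663/256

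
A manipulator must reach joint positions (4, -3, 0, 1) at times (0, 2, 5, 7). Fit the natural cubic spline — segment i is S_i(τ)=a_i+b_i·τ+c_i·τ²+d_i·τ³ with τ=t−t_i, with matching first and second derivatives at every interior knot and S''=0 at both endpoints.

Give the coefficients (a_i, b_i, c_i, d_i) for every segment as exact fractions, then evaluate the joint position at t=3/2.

  seg 0: a=4 b=-823/182 c=0 d=93/364
  seg 1: a=-3 b=-265/182 c=279/182 d=-5/21
  seg 2: a=0 b=239/182 c=-111/182 d=37/364
S(3/2) = -799/416

Δ: Δ0=-7/2, Δ1=1, Δ2=1/2
row 1: diag=10, rhs=27; c'=3/10, d'=27/10
row 2: denom=10−3·3/10=91/10; d'=(-3−3·27/10)/(91/10)=-111/91
back: M2=-111/91
back: M1=27/10−3/10·-111/91=279/91
M: M0=0, M1=279/91, M2=-111/91, M3=0
seg 0: a=4, c=M0/2=0, d=(M1−M0)/(6·2)=93/364, b=Δ0−h0·(2M0+M1)/6=-823/182
seg 1: a=-3, c=M1/2=279/182, d=(M2−M1)/(6·3)=-5/21, b=Δ1−h1·(2M1+M2)/6=-265/182
seg 2: a=0, c=M2/2=-111/182, d=(M3−M2)/(6·2)=37/364, b=Δ2−h2·(2M2+M3)/6=239/182
t_q=3/2 → seg 0, τ=3/2; S=4+-823/182·τ+0·τ²+93/364·τ³=-799/416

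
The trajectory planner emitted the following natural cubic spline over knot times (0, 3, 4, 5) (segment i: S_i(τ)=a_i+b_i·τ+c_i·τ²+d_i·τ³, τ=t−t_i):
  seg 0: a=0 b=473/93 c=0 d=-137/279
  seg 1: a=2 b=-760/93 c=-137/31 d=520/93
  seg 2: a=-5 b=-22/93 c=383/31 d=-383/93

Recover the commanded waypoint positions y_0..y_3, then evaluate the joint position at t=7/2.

y_0 = S_0(0) = a_0 = 0
y_1 = S_1(0) = a_1 = 2
y_2 = S_2(0) = a_2 = -5
y_3 = S_2(1) = 3
t_q=7/2 is in segment 1 (τ=1/2); S_1(τ)=-309/124

y_0=0 y_1=2 y_2=-5 y_3=3
S(7/2) = -309/124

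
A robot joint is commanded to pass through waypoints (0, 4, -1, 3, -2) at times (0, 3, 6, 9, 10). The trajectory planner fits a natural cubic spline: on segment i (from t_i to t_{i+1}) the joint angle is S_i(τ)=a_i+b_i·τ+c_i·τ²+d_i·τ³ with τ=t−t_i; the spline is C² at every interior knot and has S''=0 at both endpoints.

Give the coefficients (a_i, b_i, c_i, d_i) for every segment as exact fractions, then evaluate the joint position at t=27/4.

Δ: Δ0=4/3, Δ1=-5/3, Δ2=4/3, Δ3=-5
row 1: diag=12, rhs=-18; c'=1/4, d'=-3/2
row 2: denom=12−3·1/4=45/4; d'=(18−3·-3/2)/(45/4)=2
row 3: denom=8−3·4/15=36/5; d'=(-38−3·2)/(36/5)=-55/9
back: M3=-55/9
back: M2=2−4/15·-55/9=98/27
back: M1=-3/2−1/4·98/27=-65/27
M: M0=0, M1=-65/27, M2=98/27, M3=-55/9, M4=0
seg 0: a=0, c=M0/2=0, d=(M1−M0)/(6·3)=-65/486, b=Δ0−h0·(2M0+M1)/6=137/54
seg 1: a=4, c=M1/2=-65/54, d=(M2−M1)/(6·3)=163/486, b=Δ1−h1·(2M1+M2)/6=-29/27
seg 2: a=-1, c=M2/2=49/27, d=(M3−M2)/(6·3)=-263/486, b=Δ2−h2·(2M2+M3)/6=41/54
seg 3: a=3, c=M3/2=-55/18, d=(M4−M3)/(6·1)=55/54, b=Δ3−h3·(2M3+M4)/6=-80/27
t_q=27/4 → seg 2, τ=3/4; S=-1+41/54·τ+49/27·τ²+-263/486·τ³=139/384

  seg 0: a=0 b=137/54 c=0 d=-65/486
  seg 1: a=4 b=-29/27 c=-65/54 d=163/486
  seg 2: a=-1 b=41/54 c=49/27 d=-263/486
  seg 3: a=3 b=-80/27 c=-55/18 d=55/54
S(27/4) = 139/384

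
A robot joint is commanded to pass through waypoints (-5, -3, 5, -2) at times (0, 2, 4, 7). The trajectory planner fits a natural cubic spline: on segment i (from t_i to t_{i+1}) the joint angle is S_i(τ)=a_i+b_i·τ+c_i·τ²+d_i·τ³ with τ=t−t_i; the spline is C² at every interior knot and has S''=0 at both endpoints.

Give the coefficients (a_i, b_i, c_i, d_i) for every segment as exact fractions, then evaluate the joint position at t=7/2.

Δ: Δ0=1, Δ1=4, Δ2=-7/3
row 1: diag=8, rhs=18; c'=1/4, d'=9/4
row 2: denom=10−2·1/4=19/2; d'=(-38−2·9/4)/(19/2)=-85/19
back: M2=-85/19
back: M1=9/4−1/4·-85/19=64/19
M: M0=0, M1=64/19, M2=-85/19, M3=0
seg 0: a=-5, c=M0/2=0, d=(M1−M0)/(6·2)=16/57, b=Δ0−h0·(2M0+M1)/6=-7/57
seg 1: a=-3, c=M1/2=32/19, d=(M2−M1)/(6·2)=-149/228, b=Δ1−h1·(2M1+M2)/6=185/57
seg 2: a=5, c=M2/2=-85/38, d=(M3−M2)/(6·3)=85/342, b=Δ2−h2·(2M2+M3)/6=122/57
t_q=7/2 → seg 1, τ=3/2; S=-3+185/57·τ+32/19·τ²+-149/228·τ³=2099/608

  seg 0: a=-5 b=-7/57 c=0 d=16/57
  seg 1: a=-3 b=185/57 c=32/19 d=-149/228
  seg 2: a=5 b=122/57 c=-85/38 d=85/342
S(7/2) = 2099/608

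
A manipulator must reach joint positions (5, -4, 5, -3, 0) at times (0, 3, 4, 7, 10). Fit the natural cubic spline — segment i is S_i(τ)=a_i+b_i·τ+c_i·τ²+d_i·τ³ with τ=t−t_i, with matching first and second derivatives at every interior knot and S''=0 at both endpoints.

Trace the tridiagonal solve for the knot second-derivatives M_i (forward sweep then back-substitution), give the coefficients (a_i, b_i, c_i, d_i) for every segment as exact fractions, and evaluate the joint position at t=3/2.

Δ: Δ0=-3, Δ1=9, Δ2=-8/3, Δ3=1
row 1: diag=8, rhs=72; c'=1/8, d'=9
row 2: denom=8−1·1/8=63/8; d'=(-70−1·9)/(63/8)=-632/63
row 3: denom=12−3·8/21=76/7; d'=(22−3·-632/63)/(76/7)=547/114
back: M3=547/114
back: M2=-632/63−8/21·547/114=-676/57
back: M1=9−1/8·-676/57=1195/114
M: M0=0, M1=1195/114, M2=-676/57, M3=547/114, M4=0
seg 0: a=5, c=M0/2=0, d=(M1−M0)/(6·3)=1195/2052, b=Δ0−h0·(2M0+M1)/6=-1879/228
seg 1: a=-4, c=M1/2=1195/228, d=(M2−M1)/(6·1)=-283/76, b=Δ1−h1·(2M1+M2)/6=853/114
seg 2: a=5, c=M2/2=-338/57, d=(M3−M2)/(6·3)=211/228, b=Δ2−h2·(2M2+M3)/6=1549/228
seg 3: a=-3, c=M3/2=547/228, d=(M4−M3)/(6·3)=-547/2052, b=Δ3−h3·(2M3+M4)/6=-433/114
t_q=3/2 → seg 0, τ=3/2; S=5+-1879/228·τ+0·τ²+1195/2052·τ³=-3281/608

  seg 0: a=5 b=-1879/228 c=0 d=1195/2052
  seg 1: a=-4 b=853/114 c=1195/228 d=-283/76
  seg 2: a=5 b=1549/228 c=-338/57 d=211/228
  seg 3: a=-3 b=-433/114 c=547/228 d=-547/2052
S(3/2) = -3281/608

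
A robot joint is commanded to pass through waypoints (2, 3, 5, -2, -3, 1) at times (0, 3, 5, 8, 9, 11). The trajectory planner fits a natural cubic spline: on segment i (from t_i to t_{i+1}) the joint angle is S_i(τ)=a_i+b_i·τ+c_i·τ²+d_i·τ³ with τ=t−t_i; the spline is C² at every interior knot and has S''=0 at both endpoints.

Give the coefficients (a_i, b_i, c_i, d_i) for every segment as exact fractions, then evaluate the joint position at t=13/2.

  seg 0: a=2 b=-269/1986 c=0 d=931/17874
  seg 1: a=3 b=1262/993 c=931/1986 d=-100/331
  seg 2: a=5 b=-476/993 c=-2669/1986 d=4325/17874
  seg 3: a=-2 b=-3991/1986 c=276/331 d=349/1986
  seg 4: a=-3 b=184/993 c=901/662 d=-901/3972
S(13/2) = 10983/5296

Δ: Δ0=1/3, Δ1=1, Δ2=-7/3, Δ3=-1, Δ4=2
row 1: diag=10, rhs=4; c'=1/5, d'=2/5
row 2: denom=10−2·1/5=48/5; d'=(-20−2·2/5)/(48/5)=-13/6
row 3: denom=8−3·5/16=113/16; d'=(8−3·-13/6)/(113/16)=232/113
row 4: denom=6−1·16/113=662/113; d'=(18−1·232/113)/(662/113)=901/331
back: M4=901/331
back: M3=232/113−16/113·901/331=552/331
back: M2=-13/6−5/16·552/331=-2669/993
back: M1=2/5−1/5·-2669/993=931/993
M: M0=0, M1=931/993, M2=-2669/993, M3=552/331, M4=901/331, M5=0
seg 0: a=2, c=M0/2=0, d=(M1−M0)/(6·3)=931/17874, b=Δ0−h0·(2M0+M1)/6=-269/1986
seg 1: a=3, c=M1/2=931/1986, d=(M2−M1)/(6·2)=-100/331, b=Δ1−h1·(2M1+M2)/6=1262/993
seg 2: a=5, c=M2/2=-2669/1986, d=(M3−M2)/(6·3)=4325/17874, b=Δ2−h2·(2M2+M3)/6=-476/993
seg 3: a=-2, c=M3/2=276/331, d=(M4−M3)/(6·1)=349/1986, b=Δ3−h3·(2M3+M4)/6=-3991/1986
seg 4: a=-3, c=M4/2=901/662, d=(M5−M4)/(6·2)=-901/3972, b=Δ4−h4·(2M4+M5)/6=184/993
t_q=13/2 → seg 2, τ=3/2; S=5+-476/993·τ+-2669/1986·τ²+4325/17874·τ³=10983/5296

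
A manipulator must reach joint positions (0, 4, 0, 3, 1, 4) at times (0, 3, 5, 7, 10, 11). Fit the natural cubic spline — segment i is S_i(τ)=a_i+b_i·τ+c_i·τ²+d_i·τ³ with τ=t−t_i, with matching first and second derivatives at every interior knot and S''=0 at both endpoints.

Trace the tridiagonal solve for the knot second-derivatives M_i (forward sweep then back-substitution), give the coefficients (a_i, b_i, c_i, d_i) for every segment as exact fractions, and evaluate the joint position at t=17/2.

  seg 0: a=0 b=11/4 c=0 d=-17/108
  seg 1: a=4 b=-3/2 c=-17/12 d=7/12
  seg 2: a=0 b=-1/6 c=25/12 d=-5/8
  seg 3: a=3 b=2/3 c=-5/3 d=11/27
  seg 4: a=1 b=5/3 c=2 d=-2/3
S(17/2) = 13/8

Δ: Δ0=4/3, Δ1=-2, Δ2=3/2, Δ3=-2/3, Δ4=3
row 1: diag=10, rhs=-20; c'=1/5, d'=-2
row 2: denom=8−2·1/5=38/5; d'=(21−2·-2)/(38/5)=125/38
row 3: denom=10−2·5/19=180/19; d'=(-13−2·125/38)/(180/19)=-31/15
row 4: denom=8−3·19/60=141/20; d'=(22−3·-31/15)/(141/20)=4
back: M4=4
back: M3=-31/15−19/60·4=-10/3
back: M2=125/38−5/19·-10/3=25/6
back: M1=-2−1/5·25/6=-17/6
M: M0=0, M1=-17/6, M2=25/6, M3=-10/3, M4=4, M5=0
seg 0: a=0, c=M0/2=0, d=(M1−M0)/(6·3)=-17/108, b=Δ0−h0·(2M0+M1)/6=11/4
seg 1: a=4, c=M1/2=-17/12, d=(M2−M1)/(6·2)=7/12, b=Δ1−h1·(2M1+M2)/6=-3/2
seg 2: a=0, c=M2/2=25/12, d=(M3−M2)/(6·2)=-5/8, b=Δ2−h2·(2M2+M3)/6=-1/6
seg 3: a=3, c=M3/2=-5/3, d=(M4−M3)/(6·3)=11/27, b=Δ3−h3·(2M3+M4)/6=2/3
seg 4: a=1, c=M4/2=2, d=(M5−M4)/(6·1)=-2/3, b=Δ4−h4·(2M4+M5)/6=5/3
t_q=17/2 → seg 3, τ=3/2; S=3+2/3·τ+-5/3·τ²+11/27·τ³=13/8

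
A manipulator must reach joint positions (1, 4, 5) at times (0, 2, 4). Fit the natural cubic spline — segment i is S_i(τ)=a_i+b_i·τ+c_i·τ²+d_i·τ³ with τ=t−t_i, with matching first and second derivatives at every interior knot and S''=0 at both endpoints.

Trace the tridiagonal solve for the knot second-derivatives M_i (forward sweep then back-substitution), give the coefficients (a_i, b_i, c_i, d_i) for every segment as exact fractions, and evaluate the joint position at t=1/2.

  seg 0: a=1 b=7/4 c=0 d=-1/16
  seg 1: a=4 b=1 c=-3/8 d=1/16
S(1/2) = 239/128

Δ: Δ0=3/2, Δ1=1/2
row 1: diag=8, rhs=-6; c'=1/4, d'=-3/4
back: M1=-3/4
M: M0=0, M1=-3/4, M2=0
seg 0: a=1, c=M0/2=0, d=(M1−M0)/(6·2)=-1/16, b=Δ0−h0·(2M0+M1)/6=7/4
seg 1: a=4, c=M1/2=-3/8, d=(M2−M1)/(6·2)=1/16, b=Δ1−h1·(2M1+M2)/6=1
t_q=1/2 → seg 0, τ=1/2; S=1+7/4·τ+0·τ²+-1/16·τ³=239/128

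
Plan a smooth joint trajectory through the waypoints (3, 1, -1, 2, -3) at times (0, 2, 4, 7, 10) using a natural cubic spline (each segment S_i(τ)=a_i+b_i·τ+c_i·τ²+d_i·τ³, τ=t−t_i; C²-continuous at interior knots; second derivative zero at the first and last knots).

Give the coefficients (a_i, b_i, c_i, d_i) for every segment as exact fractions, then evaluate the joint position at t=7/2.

  seg 0: a=3 b=-89/105 c=0 d=-4/105
  seg 1: a=1 b=-137/105 c=-8/35 d=4/21
  seg 2: a=-1 b=1/15 c=32/35 d=-38/189
  seg 3: a=2 b=13/105 c=-94/105 d=94/945
S(7/2) = -29/35

Δ: Δ0=-1, Δ1=-1, Δ2=1, Δ3=-5/3
row 1: diag=8, rhs=0; c'=1/4, d'=0
row 2: denom=10−2·1/4=19/2; d'=(12−2·0)/(19/2)=24/19
row 3: denom=12−3·6/19=210/19; d'=(-16−3·24/19)/(210/19)=-188/105
back: M3=-188/105
back: M2=24/19−6/19·-188/105=64/35
back: M1=0−1/4·64/35=-16/35
M: M0=0, M1=-16/35, M2=64/35, M3=-188/105, M4=0
seg 0: a=3, c=M0/2=0, d=(M1−M0)/(6·2)=-4/105, b=Δ0−h0·(2M0+M1)/6=-89/105
seg 1: a=1, c=M1/2=-8/35, d=(M2−M1)/(6·2)=4/21, b=Δ1−h1·(2M1+M2)/6=-137/105
seg 2: a=-1, c=M2/2=32/35, d=(M3−M2)/(6·3)=-38/189, b=Δ2−h2·(2M2+M3)/6=1/15
seg 3: a=2, c=M3/2=-94/105, d=(M4−M3)/(6·3)=94/945, b=Δ3−h3·(2M3+M4)/6=13/105
t_q=7/2 → seg 1, τ=3/2; S=1+-137/105·τ+-8/35·τ²+4/21·τ³=-29/35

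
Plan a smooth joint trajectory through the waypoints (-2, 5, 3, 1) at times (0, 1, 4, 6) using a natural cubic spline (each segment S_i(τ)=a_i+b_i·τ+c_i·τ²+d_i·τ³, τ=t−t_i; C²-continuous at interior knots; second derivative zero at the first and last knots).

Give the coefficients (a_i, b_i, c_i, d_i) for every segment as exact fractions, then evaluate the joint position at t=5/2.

Δ: Δ0=7, Δ1=-2/3, Δ2=-1
row 1: diag=8, rhs=-46; c'=3/8, d'=-23/4
row 2: denom=10−3·3/8=71/8; d'=(-2−3·-23/4)/(71/8)=122/71
back: M2=122/71
back: M1=-23/4−3/8·122/71=-454/71
M: M0=0, M1=-454/71, M2=122/71, M3=0
seg 0: a=-2, c=M0/2=0, d=(M1−M0)/(6·1)=-227/213, b=Δ0−h0·(2M0+M1)/6=1718/213
seg 1: a=5, c=M1/2=-227/71, d=(M2−M1)/(6·3)=32/71, b=Δ1−h1·(2M1+M2)/6=1037/213
seg 2: a=3, c=M2/2=61/71, d=(M3−M2)/(6·2)=-61/426, b=Δ2−h2·(2M2+M3)/6=-457/213
t_q=5/2 → seg 1, τ=3/2; S=5+1037/213·τ+-227/71·τ²+32/71·τ³=1883/284

  seg 0: a=-2 b=1718/213 c=0 d=-227/213
  seg 1: a=5 b=1037/213 c=-227/71 d=32/71
  seg 2: a=3 b=-457/213 c=61/71 d=-61/426
S(5/2) = 1883/284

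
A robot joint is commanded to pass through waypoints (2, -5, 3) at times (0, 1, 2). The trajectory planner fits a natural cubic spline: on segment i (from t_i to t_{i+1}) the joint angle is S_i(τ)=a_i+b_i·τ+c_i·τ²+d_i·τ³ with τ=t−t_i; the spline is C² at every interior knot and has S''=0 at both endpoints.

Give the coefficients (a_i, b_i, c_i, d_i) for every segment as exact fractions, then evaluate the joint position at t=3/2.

Δ: Δ0=-7, Δ1=8
row 1: diag=4, rhs=90; c'=1/4, d'=45/2
back: M1=45/2
M: M0=0, M1=45/2, M2=0
seg 0: a=2, c=M0/2=0, d=(M1−M0)/(6·1)=15/4, b=Δ0−h0·(2M0+M1)/6=-43/4
seg 1: a=-5, c=M1/2=45/4, d=(M2−M1)/(6·1)=-15/4, b=Δ1−h1·(2M1+M2)/6=1/2
t_q=3/2 → seg 1, τ=1/2; S=-5+1/2·τ+45/4·τ²+-15/4·τ³=-77/32

  seg 0: a=2 b=-43/4 c=0 d=15/4
  seg 1: a=-5 b=1/2 c=45/4 d=-15/4
S(3/2) = -77/32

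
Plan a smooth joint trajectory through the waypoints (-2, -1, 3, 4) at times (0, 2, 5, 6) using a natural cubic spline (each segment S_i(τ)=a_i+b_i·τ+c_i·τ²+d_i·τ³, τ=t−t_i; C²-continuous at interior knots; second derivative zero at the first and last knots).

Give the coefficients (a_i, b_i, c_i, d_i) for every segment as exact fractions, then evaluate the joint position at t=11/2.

  seg 0: a=-2 b=121/426 c=0 d=23/426
  seg 1: a=-1 b=397/426 c=23/71 d=-9/142
  seg 2: a=3 b=248/213 c=-35/142 d=35/426
S(11/2) = 4011/1136

Δ: Δ0=1/2, Δ1=4/3, Δ2=1
row 1: diag=10, rhs=5; c'=3/10, d'=1/2
row 2: denom=8−3·3/10=71/10; d'=(-2−3·1/2)/(71/10)=-35/71
back: M2=-35/71
back: M1=1/2−3/10·-35/71=46/71
M: M0=0, M1=46/71, M2=-35/71, M3=0
seg 0: a=-2, c=M0/2=0, d=(M1−M0)/(6·2)=23/426, b=Δ0−h0·(2M0+M1)/6=121/426
seg 1: a=-1, c=M1/2=23/71, d=(M2−M1)/(6·3)=-9/142, b=Δ1−h1·(2M1+M2)/6=397/426
seg 2: a=3, c=M2/2=-35/142, d=(M3−M2)/(6·1)=35/426, b=Δ2−h2·(2M2+M3)/6=248/213
t_q=11/2 → seg 2, τ=1/2; S=3+248/213·τ+-35/142·τ²+35/426·τ³=4011/1136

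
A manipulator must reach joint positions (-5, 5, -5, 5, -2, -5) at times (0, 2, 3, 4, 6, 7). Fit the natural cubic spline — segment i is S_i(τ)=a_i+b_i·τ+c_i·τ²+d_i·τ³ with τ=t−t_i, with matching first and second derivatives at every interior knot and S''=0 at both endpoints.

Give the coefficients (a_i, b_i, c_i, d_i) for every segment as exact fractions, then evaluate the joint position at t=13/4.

  seg 0: a=-5 b=2151/175 c=0 d=-319/175
  seg 1: a=5 b=-1677/175 c=-1914/175 d=263/25
  seg 2: a=-5 b=18/175 c=3609/175 d=-1877/175
  seg 3: a=5 b=321/35 c=-2022/175 d=3653/1400
  seg 4: a=-2 b=-2007/350 c=2871/700 d=-957/700
S(13/4) = -43153/11200

Δ: Δ0=5, Δ1=-10, Δ2=10, Δ3=-7/2, Δ4=-3
row 1: diag=6, rhs=-90; c'=1/6, d'=-15
row 2: denom=4−1·1/6=23/6; d'=(120−1·-15)/(23/6)=810/23
row 3: denom=6−1·6/23=132/23; d'=(-81−1·810/23)/(132/23)=-81/4
row 4: denom=6−2·23/66=175/33; d'=(3−2·-81/4)/(175/33)=2871/350
back: M4=2871/350
back: M3=-81/4−23/66·2871/350=-4044/175
back: M2=810/23−6/23·-4044/175=7218/175
back: M1=-15−1/6·7218/175=-3828/175
M: M0=0, M1=-3828/175, M2=7218/175, M3=-4044/175, M4=2871/350, M5=0
seg 0: a=-5, c=M0/2=0, d=(M1−M0)/(6·2)=-319/175, b=Δ0−h0·(2M0+M1)/6=2151/175
seg 1: a=5, c=M1/2=-1914/175, d=(M2−M1)/(6·1)=263/25, b=Δ1−h1·(2M1+M2)/6=-1677/175
seg 2: a=-5, c=M2/2=3609/175, d=(M3−M2)/(6·1)=-1877/175, b=Δ2−h2·(2M2+M3)/6=18/175
seg 3: a=5, c=M3/2=-2022/175, d=(M4−M3)/(6·2)=3653/1400, b=Δ3−h3·(2M3+M4)/6=321/35
seg 4: a=-2, c=M4/2=2871/700, d=(M5−M4)/(6·1)=-957/700, b=Δ4−h4·(2M4+M5)/6=-2007/350
t_q=13/4 → seg 2, τ=1/4; S=-5+18/175·τ+3609/175·τ²+-1877/175·τ³=-43153/11200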